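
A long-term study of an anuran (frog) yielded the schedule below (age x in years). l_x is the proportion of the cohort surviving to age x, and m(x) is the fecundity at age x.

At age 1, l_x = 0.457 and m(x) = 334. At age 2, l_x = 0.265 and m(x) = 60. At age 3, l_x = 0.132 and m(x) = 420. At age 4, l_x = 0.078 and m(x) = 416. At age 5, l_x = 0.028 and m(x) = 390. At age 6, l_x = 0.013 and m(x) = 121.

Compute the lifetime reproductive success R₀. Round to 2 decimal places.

R₀ = Σ l_x m(x):
  age 1: 0.457 × 334 = 152.6380
  age 2: 0.265 × 60 = 15.9000
  age 3: 0.132 × 420 = 55.4400
  age 4: 0.078 × 416 = 32.4480
  age 5: 0.028 × 390 = 10.9200
  age 6: 0.013 × 121 = 1.5730
R₀ = 152.6380 + 15.9000 + 55.4400 + 32.4480 + 10.9200 + 1.5730 = 268.9190

268.92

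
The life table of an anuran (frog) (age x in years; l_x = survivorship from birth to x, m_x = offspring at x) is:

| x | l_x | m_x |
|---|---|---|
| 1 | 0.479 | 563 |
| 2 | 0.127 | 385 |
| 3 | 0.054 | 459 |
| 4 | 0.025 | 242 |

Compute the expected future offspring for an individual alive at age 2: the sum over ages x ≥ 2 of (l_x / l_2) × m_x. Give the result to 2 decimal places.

627.80

l_2 = 0.127. Conditional survival from age 2 to x is l_x / l_2.
  x=2: (0.127/0.127) × 385 = 385.0000
  x=3: (0.054/0.127) × 459 = 195.1654
  x=4: (0.025/0.127) × 242 = 47.6378
Sum = 385.0000 + 195.1654 + 47.6378 = 627.8031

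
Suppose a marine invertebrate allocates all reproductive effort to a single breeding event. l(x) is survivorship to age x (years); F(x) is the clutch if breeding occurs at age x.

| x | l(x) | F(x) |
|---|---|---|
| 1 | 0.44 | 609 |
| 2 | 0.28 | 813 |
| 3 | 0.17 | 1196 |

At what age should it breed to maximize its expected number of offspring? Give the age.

1

Expected offspring if breeding at age x = l(x) × F(x):
  age 1: 0.44 × 609 = 267.960
  age 2: 0.28 × 813 = 227.640
  age 3: 0.17 × 1196 = 203.320
Maximum at age 1 (267.960).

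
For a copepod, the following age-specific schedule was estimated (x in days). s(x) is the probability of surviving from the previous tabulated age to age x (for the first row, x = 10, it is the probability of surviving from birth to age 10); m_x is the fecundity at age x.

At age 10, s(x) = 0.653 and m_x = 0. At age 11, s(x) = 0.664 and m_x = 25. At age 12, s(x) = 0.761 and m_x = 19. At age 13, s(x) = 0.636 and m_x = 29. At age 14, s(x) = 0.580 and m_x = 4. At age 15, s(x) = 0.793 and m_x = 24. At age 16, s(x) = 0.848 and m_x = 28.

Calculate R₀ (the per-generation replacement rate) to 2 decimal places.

28.29

Survivorship from birth: l_x = s_10·s_11·…·s_x.
  l_10 = 0.65300
  l_11 = 0.43359
  l_12 = 0.32996
  l_13 = 0.20986
  l_14 = 0.12172
  l_15 = 0.09652
  l_16 = 0.08185
R₀ = Σ l_x m_x:
  age 10: 0.65300 × 0 = 0.0000
  age 11: 0.43359 × 25 = 10.8397
  age 12: 0.32996 × 19 = 6.2692
  age 13: 0.20986 × 29 = 6.0859
  age 14: 0.12172 × 4 = 0.4869
  age 15: 0.09652 × 24 = 2.3165
  age 16: 0.08185 × 28 = 2.2918
R₀ = 0.0000 + 10.8397 + 6.2692 + 6.0859 + 0.4869 + 2.3165 + 2.2918 = 28.2901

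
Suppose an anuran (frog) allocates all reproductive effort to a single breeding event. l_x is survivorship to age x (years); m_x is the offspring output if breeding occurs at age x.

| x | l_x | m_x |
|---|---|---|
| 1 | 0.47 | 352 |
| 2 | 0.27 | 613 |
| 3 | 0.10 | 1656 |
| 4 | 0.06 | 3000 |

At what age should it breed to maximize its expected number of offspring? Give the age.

Expected offspring if breeding at age x = l_x × m_x:
  age 1: 0.47 × 352 = 165.440
  age 2: 0.27 × 613 = 165.510
  age 3: 0.10 × 1656 = 165.600
  age 4: 0.06 × 3000 = 180.000
Maximum at age 4 (180.000).

4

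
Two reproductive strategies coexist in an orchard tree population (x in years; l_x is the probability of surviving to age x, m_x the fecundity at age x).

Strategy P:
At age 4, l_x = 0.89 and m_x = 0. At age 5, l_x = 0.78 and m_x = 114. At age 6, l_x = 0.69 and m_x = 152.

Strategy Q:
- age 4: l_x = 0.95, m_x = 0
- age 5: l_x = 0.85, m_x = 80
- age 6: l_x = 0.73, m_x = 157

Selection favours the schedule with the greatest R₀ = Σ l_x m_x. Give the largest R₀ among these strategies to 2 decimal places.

193.80

Strategy P: R₀ = 0.89×0 + 0.78×114 + 0.69×152 = 193.8000
Strategy Q: R₀ = 0.95×0 + 0.85×80 + 0.73×157 = 182.6100
Highest R₀: strategy P with 193.8000.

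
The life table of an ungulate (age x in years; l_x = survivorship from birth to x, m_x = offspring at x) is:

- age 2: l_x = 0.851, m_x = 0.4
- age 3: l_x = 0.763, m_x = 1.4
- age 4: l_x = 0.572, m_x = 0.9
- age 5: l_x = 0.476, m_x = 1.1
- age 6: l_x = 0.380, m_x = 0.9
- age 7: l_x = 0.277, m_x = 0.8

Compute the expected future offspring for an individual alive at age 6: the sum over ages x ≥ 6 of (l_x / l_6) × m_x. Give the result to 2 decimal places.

l_6 = 0.380. Conditional survival from age 6 to x is l_x / l_6.
  x=6: (0.380/0.380) × 0.9 = 0.9000
  x=7: (0.277/0.380) × 0.8 = 0.5832
Sum = 0.9000 + 0.5832 = 1.4832

1.48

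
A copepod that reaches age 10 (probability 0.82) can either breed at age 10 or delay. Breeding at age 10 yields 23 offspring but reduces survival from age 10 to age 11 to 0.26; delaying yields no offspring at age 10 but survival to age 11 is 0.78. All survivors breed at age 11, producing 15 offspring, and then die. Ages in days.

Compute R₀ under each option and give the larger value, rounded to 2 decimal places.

breed at age 10: R₀ = 0.82 × (23 + 0.26 × 15) = 0.82 × 26.9000 = 22.0580
delay to age 11: R₀ = 0.82 × (0.78 × 15) = 0.82 × 11.7000 = 9.5940
Higher: breed at age 10 (22.0580).

22.06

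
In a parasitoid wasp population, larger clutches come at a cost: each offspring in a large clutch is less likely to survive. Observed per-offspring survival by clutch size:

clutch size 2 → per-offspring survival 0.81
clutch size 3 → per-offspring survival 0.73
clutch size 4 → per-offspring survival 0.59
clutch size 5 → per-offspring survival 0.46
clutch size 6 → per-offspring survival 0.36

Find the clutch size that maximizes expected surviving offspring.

Expected surviving offspring = c × s(c):
  c=2: 2 × 0.81 = 1.620
  c=3: 3 × 0.73 = 2.190
  c=4: 4 × 0.59 = 2.360
  c=5: 5 × 0.46 = 2.300
  c=6: 6 × 0.36 = 2.160
Maximum at c = 4 (2.360 surviving offspring).

4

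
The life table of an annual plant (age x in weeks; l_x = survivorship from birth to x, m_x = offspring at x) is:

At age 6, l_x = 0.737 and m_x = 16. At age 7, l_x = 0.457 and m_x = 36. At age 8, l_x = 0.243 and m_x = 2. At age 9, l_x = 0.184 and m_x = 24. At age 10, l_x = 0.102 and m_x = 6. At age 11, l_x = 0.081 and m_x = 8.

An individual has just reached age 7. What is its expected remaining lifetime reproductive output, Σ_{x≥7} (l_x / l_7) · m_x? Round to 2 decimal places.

49.48

l_7 = 0.457. Conditional survival from age 7 to x is l_x / l_7.
  x=7: (0.457/0.457) × 36 = 36.0000
  x=8: (0.243/0.457) × 2 = 1.0635
  x=9: (0.184/0.457) × 24 = 9.6630
  x=10: (0.102/0.457) × 6 = 1.3392
  x=11: (0.081/0.457) × 8 = 1.4179
Sum = 36.0000 + 1.0635 + 9.6630 + 1.3392 + 1.4179 = 49.4836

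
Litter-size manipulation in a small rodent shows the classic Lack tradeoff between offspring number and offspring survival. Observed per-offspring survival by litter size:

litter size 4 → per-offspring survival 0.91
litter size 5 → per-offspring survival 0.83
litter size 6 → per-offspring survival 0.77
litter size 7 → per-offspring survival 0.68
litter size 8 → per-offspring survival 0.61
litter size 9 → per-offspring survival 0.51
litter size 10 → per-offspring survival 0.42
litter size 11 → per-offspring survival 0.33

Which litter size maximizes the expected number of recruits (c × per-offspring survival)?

Expected recruits = c × s(c):
  c=4: 4 × 0.91 = 3.640
  c=5: 5 × 0.83 = 4.150
  c=6: 6 × 0.77 = 4.620
  c=7: 7 × 0.68 = 4.760
  c=8: 8 × 0.61 = 4.880
  c=9: 9 × 0.51 = 4.590
  c=10: 10 × 0.42 = 4.200
  c=11: 11 × 0.33 = 3.630
Maximum at c = 8 (4.880 recruits).

8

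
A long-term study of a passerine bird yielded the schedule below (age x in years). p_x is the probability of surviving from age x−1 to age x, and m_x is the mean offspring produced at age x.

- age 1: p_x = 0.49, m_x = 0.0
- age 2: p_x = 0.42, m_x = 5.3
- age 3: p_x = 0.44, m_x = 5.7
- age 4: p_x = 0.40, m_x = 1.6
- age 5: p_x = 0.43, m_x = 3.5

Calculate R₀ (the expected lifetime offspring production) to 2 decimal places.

Survivorship from birth: l_x = p_1·p_2·…·p_x.
  l_1 = 0.49000
  l_2 = 0.20580
  l_3 = 0.09055
  l_4 = 0.03622
  l_5 = 0.01557
R₀ = Σ l_x m_x:
  age 1: 0.49000 × 0.0 = 0.0000
  age 2: 0.20580 × 5.3 = 1.0907
  age 3: 0.09055 × 5.7 = 0.5161
  age 4: 0.03622 × 1.6 = 0.0580
  age 5: 0.01557 × 3.5 = 0.0545
R₀ = 0.0000 + 1.0907 + 0.5161 + 0.0580 + 0.0545 = 1.7193

1.72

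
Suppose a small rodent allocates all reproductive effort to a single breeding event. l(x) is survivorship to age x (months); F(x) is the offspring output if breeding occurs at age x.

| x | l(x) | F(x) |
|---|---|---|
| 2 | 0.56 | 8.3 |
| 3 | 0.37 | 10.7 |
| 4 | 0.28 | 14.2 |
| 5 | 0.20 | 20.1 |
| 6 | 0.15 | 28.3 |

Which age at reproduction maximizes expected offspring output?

Expected offspring if breeding at age x = l(x) × F(x):
  age 2: 0.56 × 8.3 = 4.648
  age 3: 0.37 × 10.7 = 3.959
  age 4: 0.28 × 14.2 = 3.976
  age 5: 0.20 × 20.1 = 4.020
  age 6: 0.15 × 28.3 = 4.245
Maximum at age 2 (4.648).

2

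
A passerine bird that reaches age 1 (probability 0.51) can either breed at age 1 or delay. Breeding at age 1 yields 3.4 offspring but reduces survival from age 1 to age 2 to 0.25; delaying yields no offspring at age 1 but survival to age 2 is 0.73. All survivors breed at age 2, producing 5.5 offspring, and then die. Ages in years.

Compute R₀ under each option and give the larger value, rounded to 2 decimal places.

breed at age 1: R₀ = 0.51 × (3.4 + 0.25 × 5.5) = 0.51 × 4.7750 = 2.4353
delay to age 2: R₀ = 0.51 × (0.73 × 5.5) = 0.51 × 4.0150 = 2.0476
Higher: breed at age 1 (2.4353).

2.44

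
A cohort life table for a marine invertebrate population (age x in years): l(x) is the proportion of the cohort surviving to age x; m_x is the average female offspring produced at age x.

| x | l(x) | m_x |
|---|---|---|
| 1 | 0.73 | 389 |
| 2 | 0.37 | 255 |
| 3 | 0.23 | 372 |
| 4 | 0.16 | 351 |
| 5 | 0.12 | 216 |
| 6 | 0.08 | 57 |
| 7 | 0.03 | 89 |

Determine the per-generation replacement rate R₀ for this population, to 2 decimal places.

R₀ = Σ l(x) m_x:
  age 1: 0.73 × 389 = 283.9700
  age 2: 0.37 × 255 = 94.3500
  age 3: 0.23 × 372 = 85.5600
  age 4: 0.16 × 351 = 56.1600
  age 5: 0.12 × 216 = 25.9200
  age 6: 0.08 × 57 = 4.5600
  age 7: 0.03 × 89 = 2.6700
R₀ = 283.9700 + 94.3500 + 85.5600 + 56.1600 + 25.9200 + 4.5600 + 2.6700 = 553.1900

553.19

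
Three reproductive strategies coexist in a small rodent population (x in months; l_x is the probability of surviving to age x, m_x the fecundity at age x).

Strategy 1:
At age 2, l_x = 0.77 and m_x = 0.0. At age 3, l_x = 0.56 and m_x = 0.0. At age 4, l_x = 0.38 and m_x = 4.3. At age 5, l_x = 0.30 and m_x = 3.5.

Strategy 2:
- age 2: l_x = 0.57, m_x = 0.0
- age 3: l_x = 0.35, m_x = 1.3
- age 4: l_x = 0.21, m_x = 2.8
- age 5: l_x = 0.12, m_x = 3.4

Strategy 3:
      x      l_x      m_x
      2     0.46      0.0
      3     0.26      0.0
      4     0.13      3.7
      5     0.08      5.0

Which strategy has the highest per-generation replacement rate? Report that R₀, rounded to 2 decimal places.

2.68

Strategy 1: R₀ = 0.77×0.0 + 0.56×0.0 + 0.38×4.3 + 0.30×3.5 = 2.6840
Strategy 2: R₀ = 0.57×0.0 + 0.35×1.3 + 0.21×2.8 + 0.12×3.4 = 1.4510
Strategy 3: R₀ = 0.46×0.0 + 0.26×0.0 + 0.13×3.7 + 0.08×5.0 = 0.8810
Highest R₀: strategy 1 with 2.6840.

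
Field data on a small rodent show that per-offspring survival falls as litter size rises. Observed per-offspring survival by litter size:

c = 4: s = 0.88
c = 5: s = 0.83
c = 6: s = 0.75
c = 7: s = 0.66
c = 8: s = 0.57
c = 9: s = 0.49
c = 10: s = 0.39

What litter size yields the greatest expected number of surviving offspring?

Expected surviving offspring = c × s(c):
  c=4: 4 × 0.88 = 3.520
  c=5: 5 × 0.83 = 4.150
  c=6: 6 × 0.75 = 4.500
  c=7: 7 × 0.66 = 4.620
  c=8: 8 × 0.57 = 4.560
  c=9: 9 × 0.49 = 4.410
  c=10: 10 × 0.39 = 3.900
Maximum at c = 7 (4.620 surviving offspring).

7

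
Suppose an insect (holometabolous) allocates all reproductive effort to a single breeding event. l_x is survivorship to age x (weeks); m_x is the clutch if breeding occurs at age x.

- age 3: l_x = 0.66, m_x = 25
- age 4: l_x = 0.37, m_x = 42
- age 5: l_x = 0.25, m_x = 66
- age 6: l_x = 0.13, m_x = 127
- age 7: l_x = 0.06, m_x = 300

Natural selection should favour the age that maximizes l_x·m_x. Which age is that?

Expected offspring if breeding at age x = l_x × m_x:
  age 3: 0.66 × 25 = 16.500
  age 4: 0.37 × 42 = 15.540
  age 5: 0.25 × 66 = 16.500
  age 6: 0.13 × 127 = 16.510
  age 7: 0.06 × 300 = 18.000
Maximum at age 7 (18.000).

7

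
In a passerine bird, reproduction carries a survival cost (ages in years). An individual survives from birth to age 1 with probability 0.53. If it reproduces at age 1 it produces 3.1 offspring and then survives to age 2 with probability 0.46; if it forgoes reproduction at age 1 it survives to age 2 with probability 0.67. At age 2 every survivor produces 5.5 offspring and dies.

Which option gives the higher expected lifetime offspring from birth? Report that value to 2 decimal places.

2.98

breed at age 1: R₀ = 0.53 × (3.1 + 0.46 × 5.5) = 0.53 × 5.6300 = 2.9839
delay to age 2: R₀ = 0.53 × (0.67 × 5.5) = 0.53 × 3.6850 = 1.9531
Higher: breed at age 1 (2.9839).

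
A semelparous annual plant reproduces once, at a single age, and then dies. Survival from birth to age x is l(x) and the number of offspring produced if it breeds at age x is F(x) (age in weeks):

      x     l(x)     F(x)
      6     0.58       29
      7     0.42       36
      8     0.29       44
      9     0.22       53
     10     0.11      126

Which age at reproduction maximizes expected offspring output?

Expected offspring if breeding at age x = l(x) × F(x):
  age 6: 0.58 × 29 = 16.820
  age 7: 0.42 × 36 = 15.120
  age 8: 0.29 × 44 = 12.760
  age 9: 0.22 × 53 = 11.660
  age 10: 0.11 × 126 = 13.860
Maximum at age 6 (16.820).

6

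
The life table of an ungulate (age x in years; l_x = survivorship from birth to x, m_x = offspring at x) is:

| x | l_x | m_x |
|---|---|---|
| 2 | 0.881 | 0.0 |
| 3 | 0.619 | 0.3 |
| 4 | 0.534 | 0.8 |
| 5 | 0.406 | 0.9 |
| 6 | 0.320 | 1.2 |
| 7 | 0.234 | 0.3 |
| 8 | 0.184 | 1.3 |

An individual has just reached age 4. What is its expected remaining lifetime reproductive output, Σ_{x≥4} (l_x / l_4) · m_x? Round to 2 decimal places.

2.78

l_4 = 0.534. Conditional survival from age 4 to x is l_x / l_4.
  x=4: (0.534/0.534) × 0.8 = 0.8000
  x=5: (0.406/0.534) × 0.9 = 0.6843
  x=6: (0.320/0.534) × 1.2 = 0.7191
  x=7: (0.234/0.534) × 0.3 = 0.1315
  x=8: (0.184/0.534) × 1.3 = 0.4479
Sum = 0.8000 + 0.6843 + 0.7191 + 0.1315 + 0.4479 = 2.7828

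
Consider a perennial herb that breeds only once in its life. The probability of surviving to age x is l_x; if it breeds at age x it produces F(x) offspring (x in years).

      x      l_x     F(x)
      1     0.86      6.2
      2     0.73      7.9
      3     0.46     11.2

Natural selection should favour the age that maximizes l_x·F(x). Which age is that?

Expected offspring if breeding at age x = l_x × F(x):
  age 1: 0.86 × 6.2 = 5.332
  age 2: 0.73 × 7.9 = 5.767
  age 3: 0.46 × 11.2 = 5.152
Maximum at age 2 (5.767).

2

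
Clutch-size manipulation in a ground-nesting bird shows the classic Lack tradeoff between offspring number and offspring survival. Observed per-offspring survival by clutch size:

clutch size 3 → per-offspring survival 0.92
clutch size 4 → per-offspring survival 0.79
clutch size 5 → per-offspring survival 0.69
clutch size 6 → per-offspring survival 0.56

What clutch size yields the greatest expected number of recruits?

Expected recruits = c × s(c):
  c=3: 3 × 0.92 = 2.760
  c=4: 4 × 0.79 = 3.160
  c=5: 5 × 0.69 = 3.450
  c=6: 6 × 0.56 = 3.360
Maximum at c = 5 (3.450 recruits).

5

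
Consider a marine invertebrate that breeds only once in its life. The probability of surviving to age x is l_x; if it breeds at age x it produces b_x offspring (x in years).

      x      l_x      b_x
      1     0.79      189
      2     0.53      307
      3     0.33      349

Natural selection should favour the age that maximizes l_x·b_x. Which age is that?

Expected offspring if breeding at age x = l_x × b_x:
  age 1: 0.79 × 189 = 149.310
  age 2: 0.53 × 307 = 162.710
  age 3: 0.33 × 349 = 115.170
Maximum at age 2 (162.710).

2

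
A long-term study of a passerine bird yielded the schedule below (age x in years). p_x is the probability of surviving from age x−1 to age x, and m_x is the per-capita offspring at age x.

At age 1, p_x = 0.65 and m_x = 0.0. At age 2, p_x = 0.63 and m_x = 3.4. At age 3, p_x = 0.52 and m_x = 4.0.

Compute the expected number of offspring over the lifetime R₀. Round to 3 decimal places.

Survivorship from birth: l_x = p_1·p_2·…·p_x.
  l_1 = 0.65000
  l_2 = 0.40950
  l_3 = 0.21294
R₀ = Σ l_x m_x:
  age 1: 0.65000 × 0.0 = 0.0000
  age 2: 0.40950 × 3.4 = 1.3923
  age 3: 0.21294 × 4.0 = 0.8518
R₀ = 0.0000 + 1.3923 + 0.8518 = 2.2441

2.244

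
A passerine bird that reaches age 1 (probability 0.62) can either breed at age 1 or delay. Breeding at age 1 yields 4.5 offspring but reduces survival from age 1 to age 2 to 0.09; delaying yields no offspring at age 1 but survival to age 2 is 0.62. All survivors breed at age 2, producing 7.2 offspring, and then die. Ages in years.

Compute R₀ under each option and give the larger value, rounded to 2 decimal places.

breed at age 1: R₀ = 0.62 × (4.5 + 0.09 × 7.2) = 0.62 × 5.1480 = 3.1918
delay to age 2: R₀ = 0.62 × (0.62 × 7.2) = 0.62 × 4.4640 = 2.7677
Higher: breed at age 1 (3.1918).

3.19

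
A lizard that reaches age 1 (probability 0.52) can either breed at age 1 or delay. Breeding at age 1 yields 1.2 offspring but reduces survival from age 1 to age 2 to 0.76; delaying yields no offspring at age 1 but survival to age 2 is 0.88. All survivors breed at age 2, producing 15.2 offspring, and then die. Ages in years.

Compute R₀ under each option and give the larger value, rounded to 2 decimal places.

6.96

breed at age 1: R₀ = 0.52 × (1.2 + 0.76 × 15.2) = 0.52 × 12.7520 = 6.6310
delay to age 2: R₀ = 0.52 × (0.88 × 15.2) = 0.52 × 13.3760 = 6.9555
Higher: delay to age 2 (6.9555).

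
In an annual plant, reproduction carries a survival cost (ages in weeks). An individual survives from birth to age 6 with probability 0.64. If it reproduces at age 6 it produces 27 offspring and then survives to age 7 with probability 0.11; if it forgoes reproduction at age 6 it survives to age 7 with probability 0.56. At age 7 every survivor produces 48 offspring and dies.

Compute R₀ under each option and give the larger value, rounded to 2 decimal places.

20.66

breed at age 6: R₀ = 0.64 × (27 + 0.11 × 48) = 0.64 × 32.2800 = 20.6592
delay to age 7: R₀ = 0.64 × (0.56 × 48) = 0.64 × 26.8800 = 17.2032
Higher: breed at age 6 (20.6592).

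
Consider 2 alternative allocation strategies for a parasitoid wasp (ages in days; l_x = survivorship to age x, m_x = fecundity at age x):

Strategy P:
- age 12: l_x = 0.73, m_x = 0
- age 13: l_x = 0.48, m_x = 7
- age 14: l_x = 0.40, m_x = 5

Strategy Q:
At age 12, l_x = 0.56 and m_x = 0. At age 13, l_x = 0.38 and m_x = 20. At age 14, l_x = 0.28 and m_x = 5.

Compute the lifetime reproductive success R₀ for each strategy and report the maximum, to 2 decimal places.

9.00

Strategy P: R₀ = 0.73×0 + 0.48×7 + 0.40×5 = 5.3600
Strategy Q: R₀ = 0.56×0 + 0.38×20 + 0.28×5 = 9.0000
Highest R₀: strategy Q with 9.0000.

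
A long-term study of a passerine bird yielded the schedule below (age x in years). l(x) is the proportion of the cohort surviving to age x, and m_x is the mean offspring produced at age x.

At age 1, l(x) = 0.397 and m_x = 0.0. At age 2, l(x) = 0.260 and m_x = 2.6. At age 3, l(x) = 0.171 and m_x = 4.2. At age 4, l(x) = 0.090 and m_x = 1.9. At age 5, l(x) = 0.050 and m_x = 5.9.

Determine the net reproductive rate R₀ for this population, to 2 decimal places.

1.86

R₀ = Σ l(x) m_x:
  age 1: 0.397 × 0.0 = 0.0000
  age 2: 0.260 × 2.6 = 0.6760
  age 3: 0.171 × 4.2 = 0.7182
  age 4: 0.090 × 1.9 = 0.1710
  age 5: 0.050 × 5.9 = 0.2950
R₀ = 0.0000 + 0.6760 + 0.7182 + 0.1710 + 0.2950 = 1.8602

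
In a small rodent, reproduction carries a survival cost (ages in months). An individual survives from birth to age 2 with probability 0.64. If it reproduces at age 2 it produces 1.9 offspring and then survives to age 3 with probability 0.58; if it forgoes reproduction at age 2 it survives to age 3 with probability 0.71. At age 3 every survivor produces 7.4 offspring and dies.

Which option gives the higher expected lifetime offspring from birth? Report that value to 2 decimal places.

3.96

breed at age 2: R₀ = 0.64 × (1.9 + 0.58 × 7.4) = 0.64 × 6.1920 = 3.9629
delay to age 3: R₀ = 0.64 × (0.71 × 7.4) = 0.64 × 5.2540 = 3.3626
Higher: breed at age 2 (3.9629).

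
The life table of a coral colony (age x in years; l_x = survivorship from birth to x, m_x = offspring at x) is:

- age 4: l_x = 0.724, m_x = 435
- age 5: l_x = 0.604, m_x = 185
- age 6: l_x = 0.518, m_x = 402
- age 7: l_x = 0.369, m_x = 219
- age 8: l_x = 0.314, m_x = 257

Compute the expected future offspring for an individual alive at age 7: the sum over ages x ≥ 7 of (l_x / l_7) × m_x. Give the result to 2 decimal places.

l_7 = 0.369. Conditional survival from age 7 to x is l_x / l_7.
  x=7: (0.369/0.369) × 219 = 219.0000
  x=8: (0.314/0.369) × 257 = 218.6938
Sum = 219.0000 + 218.6938 = 437.6938

437.69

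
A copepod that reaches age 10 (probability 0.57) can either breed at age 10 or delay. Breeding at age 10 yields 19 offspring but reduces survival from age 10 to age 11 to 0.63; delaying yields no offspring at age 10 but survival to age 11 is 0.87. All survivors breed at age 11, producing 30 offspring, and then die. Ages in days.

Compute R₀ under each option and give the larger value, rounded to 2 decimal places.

breed at age 10: R₀ = 0.57 × (19 + 0.63 × 30) = 0.57 × 37.9000 = 21.6030
delay to age 11: R₀ = 0.57 × (0.87 × 30) = 0.57 × 26.1000 = 14.8770
Higher: breed at age 10 (21.6030).

21.60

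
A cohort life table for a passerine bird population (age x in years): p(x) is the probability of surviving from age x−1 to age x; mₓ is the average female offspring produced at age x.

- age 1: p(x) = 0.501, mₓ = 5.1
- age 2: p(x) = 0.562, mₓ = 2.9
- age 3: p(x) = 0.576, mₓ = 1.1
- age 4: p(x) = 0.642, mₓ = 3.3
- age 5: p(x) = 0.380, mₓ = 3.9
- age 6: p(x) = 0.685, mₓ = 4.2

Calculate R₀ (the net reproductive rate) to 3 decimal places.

Survivorship from birth: l_x = p_1·p_2·…·p_x.
  l_1 = 0.50100
  l_2 = 0.28156
  l_3 = 0.16218
  l_4 = 0.10412
  l_5 = 0.03957
  l_6 = 0.02710
R₀ = Σ l_x mₓ:
  age 1: 0.50100 × 5.1 = 2.5551
  age 2: 0.28156 × 2.9 = 0.8165
  age 3: 0.16218 × 1.1 = 0.1784
  age 4: 0.10412 × 3.3 = 0.3436
  age 5: 0.03957 × 3.9 = 0.1543
  age 6: 0.02710 × 4.2 = 0.1138
R₀ = 2.5551 + 0.8165 + 0.1784 + 0.3436 + 0.1543 + 0.1138 = 4.1618

4.162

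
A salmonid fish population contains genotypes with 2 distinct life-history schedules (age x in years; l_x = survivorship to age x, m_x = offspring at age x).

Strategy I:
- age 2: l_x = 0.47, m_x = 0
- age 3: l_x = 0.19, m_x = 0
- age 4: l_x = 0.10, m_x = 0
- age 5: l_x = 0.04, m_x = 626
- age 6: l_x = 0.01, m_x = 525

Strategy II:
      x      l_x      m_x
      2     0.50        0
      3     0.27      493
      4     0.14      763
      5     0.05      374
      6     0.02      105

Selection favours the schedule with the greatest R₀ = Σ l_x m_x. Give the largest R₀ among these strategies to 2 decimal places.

260.73

Strategy I: R₀ = 0.47×0 + 0.19×0 + 0.10×0 + 0.04×626 + 0.01×525 = 30.2900
Strategy II: R₀ = 0.50×0 + 0.27×493 + 0.14×763 + 0.05×374 + 0.02×105 = 260.7300
Highest R₀: strategy II with 260.7300.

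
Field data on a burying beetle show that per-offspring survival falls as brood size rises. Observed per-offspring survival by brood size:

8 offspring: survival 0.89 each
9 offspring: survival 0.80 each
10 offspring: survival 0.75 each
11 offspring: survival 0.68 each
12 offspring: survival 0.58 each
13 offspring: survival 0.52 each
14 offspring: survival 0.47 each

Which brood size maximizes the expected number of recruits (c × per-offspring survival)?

Expected recruits = c × s(c):
  c=8: 8 × 0.89 = 7.120
  c=9: 9 × 0.80 = 7.200
  c=10: 10 × 0.75 = 7.500
  c=11: 11 × 0.68 = 7.480
  c=12: 12 × 0.58 = 6.960
  c=13: 13 × 0.52 = 6.760
  c=14: 14 × 0.47 = 6.580
Maximum at c = 10 (7.500 recruits).

10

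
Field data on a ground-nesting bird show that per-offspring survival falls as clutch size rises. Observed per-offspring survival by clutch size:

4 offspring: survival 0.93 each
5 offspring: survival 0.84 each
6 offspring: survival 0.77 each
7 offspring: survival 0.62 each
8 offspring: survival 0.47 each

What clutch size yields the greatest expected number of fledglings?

Expected fledglings = c × s(c):
  c=4: 4 × 0.93 = 3.720
  c=5: 5 × 0.84 = 4.200
  c=6: 6 × 0.77 = 4.620
  c=7: 7 × 0.62 = 4.340
  c=8: 8 × 0.47 = 3.760
Maximum at c = 6 (4.620 fledglings).

6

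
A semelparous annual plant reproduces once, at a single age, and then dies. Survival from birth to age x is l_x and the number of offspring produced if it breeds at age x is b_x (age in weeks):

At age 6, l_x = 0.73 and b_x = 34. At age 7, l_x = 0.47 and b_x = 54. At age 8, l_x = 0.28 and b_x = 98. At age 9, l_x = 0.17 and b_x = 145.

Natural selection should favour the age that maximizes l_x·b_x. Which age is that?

8

Expected offspring if breeding at age x = l_x × b_x:
  age 6: 0.73 × 34 = 24.820
  age 7: 0.47 × 54 = 25.380
  age 8: 0.28 × 98 = 27.440
  age 9: 0.17 × 145 = 24.650
Maximum at age 8 (27.440).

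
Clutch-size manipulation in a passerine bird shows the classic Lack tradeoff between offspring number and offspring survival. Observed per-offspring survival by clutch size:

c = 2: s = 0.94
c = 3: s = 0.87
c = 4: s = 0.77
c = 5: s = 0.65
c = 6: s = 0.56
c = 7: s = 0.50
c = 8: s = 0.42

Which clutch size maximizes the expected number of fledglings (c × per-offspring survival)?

7

Expected fledglings = c × s(c):
  c=2: 2 × 0.94 = 1.880
  c=3: 3 × 0.87 = 2.610
  c=4: 4 × 0.77 = 3.080
  c=5: 5 × 0.65 = 3.250
  c=6: 6 × 0.56 = 3.360
  c=7: 7 × 0.50 = 3.500
  c=8: 8 × 0.42 = 3.360
Maximum at c = 7 (3.500 fledglings).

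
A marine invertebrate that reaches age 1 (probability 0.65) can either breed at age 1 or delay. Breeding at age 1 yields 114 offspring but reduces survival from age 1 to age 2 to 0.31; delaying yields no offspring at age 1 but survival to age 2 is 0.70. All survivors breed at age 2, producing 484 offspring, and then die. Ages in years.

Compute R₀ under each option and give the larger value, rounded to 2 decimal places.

220.22

breed at age 1: R₀ = 0.65 × (114 + 0.31 × 484) = 0.65 × 264.0400 = 171.6260
delay to age 2: R₀ = 0.65 × (0.70 × 484) = 0.65 × 338.8000 = 220.2200
Higher: delay to age 2 (220.2200).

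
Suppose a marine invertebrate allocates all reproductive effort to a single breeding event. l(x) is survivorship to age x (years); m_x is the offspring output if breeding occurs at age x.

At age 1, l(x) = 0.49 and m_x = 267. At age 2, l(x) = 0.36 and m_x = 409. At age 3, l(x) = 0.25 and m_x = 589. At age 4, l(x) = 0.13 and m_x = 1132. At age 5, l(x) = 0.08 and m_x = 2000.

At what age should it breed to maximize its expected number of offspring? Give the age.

Expected offspring if breeding at age x = l(x) × m_x:
  age 1: 0.49 × 267 = 130.830
  age 2: 0.36 × 409 = 147.240
  age 3: 0.25 × 589 = 147.250
  age 4: 0.13 × 1132 = 147.160
  age 5: 0.08 × 2000 = 160.000
Maximum at age 5 (160.000).

5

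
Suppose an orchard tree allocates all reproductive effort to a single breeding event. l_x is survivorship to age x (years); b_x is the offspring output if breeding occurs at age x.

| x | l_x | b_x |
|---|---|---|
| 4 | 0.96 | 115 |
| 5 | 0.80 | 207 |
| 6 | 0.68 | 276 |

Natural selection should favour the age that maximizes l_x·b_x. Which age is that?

6

Expected offspring if breeding at age x = l_x × b_x:
  age 4: 0.96 × 115 = 110.400
  age 5: 0.80 × 207 = 165.600
  age 6: 0.68 × 276 = 187.680
Maximum at age 6 (187.680).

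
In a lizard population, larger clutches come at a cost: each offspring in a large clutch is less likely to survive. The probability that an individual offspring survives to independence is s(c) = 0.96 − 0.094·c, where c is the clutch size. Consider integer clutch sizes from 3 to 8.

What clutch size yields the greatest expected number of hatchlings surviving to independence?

5

Expected hatchlings surviving to independence = c × s(c):
  c=3: 3 × 0.678 = 2.034
  c=4: 4 × 0.584 = 2.336
  c=5: 5 × 0.490 = 2.450
  c=6: 6 × 0.396 = 2.376
  c=7: 7 × 0.302 = 2.114
  c=8: 8 × 0.208 = 1.664
Maximum at c = 5 (2.450 hatchlings surviving to independence).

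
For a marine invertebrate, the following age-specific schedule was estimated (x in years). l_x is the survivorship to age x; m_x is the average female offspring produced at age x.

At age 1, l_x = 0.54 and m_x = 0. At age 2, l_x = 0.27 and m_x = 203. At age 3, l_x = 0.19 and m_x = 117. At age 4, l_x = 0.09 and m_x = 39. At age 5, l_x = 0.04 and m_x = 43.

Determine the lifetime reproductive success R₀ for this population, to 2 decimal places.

R₀ = Σ l_x m_x:
  age 1: 0.54 × 0 = 0.0000
  age 2: 0.27 × 203 = 54.8100
  age 3: 0.19 × 117 = 22.2300
  age 4: 0.09 × 39 = 3.5100
  age 5: 0.04 × 43 = 1.7200
R₀ = 0.0000 + 54.8100 + 22.2300 + 3.5100 + 1.7200 = 82.2700

82.27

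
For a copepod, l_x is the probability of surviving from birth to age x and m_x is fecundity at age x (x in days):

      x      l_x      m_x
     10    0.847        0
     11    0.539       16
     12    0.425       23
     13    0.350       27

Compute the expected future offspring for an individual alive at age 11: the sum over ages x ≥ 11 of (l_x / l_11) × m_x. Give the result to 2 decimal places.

l_11 = 0.539. Conditional survival from age 11 to x is l_x / l_11.
  x=11: (0.539/0.539) × 16 = 16.0000
  x=12: (0.425/0.539) × 23 = 18.1354
  x=13: (0.350/0.539) × 27 = 17.5325
Sum = 16.0000 + 18.1354 + 17.5325 = 51.6679

51.67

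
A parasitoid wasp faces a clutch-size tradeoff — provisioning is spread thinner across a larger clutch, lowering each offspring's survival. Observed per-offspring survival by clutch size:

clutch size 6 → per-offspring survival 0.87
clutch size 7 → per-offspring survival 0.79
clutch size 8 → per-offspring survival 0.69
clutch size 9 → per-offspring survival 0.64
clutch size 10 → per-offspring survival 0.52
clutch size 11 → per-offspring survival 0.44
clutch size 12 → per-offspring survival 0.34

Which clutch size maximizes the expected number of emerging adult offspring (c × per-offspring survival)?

9

Expected emerging adult offspring = c × s(c):
  c=6: 6 × 0.87 = 5.220
  c=7: 7 × 0.79 = 5.530
  c=8: 8 × 0.69 = 5.520
  c=9: 9 × 0.64 = 5.760
  c=10: 10 × 0.52 = 5.200
  c=11: 11 × 0.44 = 4.840
  c=12: 12 × 0.34 = 4.080
Maximum at c = 9 (5.760 emerging adult offspring).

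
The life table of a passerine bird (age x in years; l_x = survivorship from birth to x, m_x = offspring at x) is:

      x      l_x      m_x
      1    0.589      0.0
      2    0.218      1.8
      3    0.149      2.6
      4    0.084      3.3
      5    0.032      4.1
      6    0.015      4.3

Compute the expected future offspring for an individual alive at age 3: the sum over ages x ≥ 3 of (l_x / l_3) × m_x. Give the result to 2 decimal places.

5.77

l_3 = 0.149. Conditional survival from age 3 to x is l_x / l_3.
  x=3: (0.149/0.149) × 2.6 = 2.6000
  x=4: (0.084/0.149) × 3.3 = 1.8604
  x=5: (0.032/0.149) × 4.1 = 0.8805
  x=6: (0.015/0.149) × 4.3 = 0.4329
Sum = 2.6000 + 1.8604 + 0.8805 + 0.4329 = 5.7738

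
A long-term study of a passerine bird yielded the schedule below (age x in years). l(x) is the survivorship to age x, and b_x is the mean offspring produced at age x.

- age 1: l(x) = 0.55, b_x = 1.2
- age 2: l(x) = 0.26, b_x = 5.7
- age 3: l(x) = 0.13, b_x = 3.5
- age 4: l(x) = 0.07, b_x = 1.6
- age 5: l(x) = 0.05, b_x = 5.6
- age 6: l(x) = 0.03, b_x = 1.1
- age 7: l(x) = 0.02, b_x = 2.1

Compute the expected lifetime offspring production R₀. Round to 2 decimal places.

R₀ = Σ l(x) b_x:
  age 1: 0.55 × 1.2 = 0.6600
  age 2: 0.26 × 5.7 = 1.4820
  age 3: 0.13 × 3.5 = 0.4550
  age 4: 0.07 × 1.6 = 0.1120
  age 5: 0.05 × 5.6 = 0.2800
  age 6: 0.03 × 1.1 = 0.0330
  age 7: 0.02 × 2.1 = 0.0420
R₀ = 0.6600 + 1.4820 + 0.4550 + 0.1120 + 0.2800 + 0.0330 + 0.0420 = 3.0640

3.06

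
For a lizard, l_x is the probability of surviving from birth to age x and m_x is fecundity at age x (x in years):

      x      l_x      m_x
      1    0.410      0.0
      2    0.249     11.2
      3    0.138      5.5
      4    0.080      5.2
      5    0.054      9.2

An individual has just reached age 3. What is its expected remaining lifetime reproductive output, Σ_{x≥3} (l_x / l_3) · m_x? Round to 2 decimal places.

l_3 = 0.138. Conditional survival from age 3 to x is l_x / l_3.
  x=3: (0.138/0.138) × 5.5 = 5.5000
  x=4: (0.080/0.138) × 5.2 = 3.0145
  x=5: (0.054/0.138) × 9.2 = 3.6000
Sum = 5.5000 + 3.0145 + 3.6000 = 12.1145

12.11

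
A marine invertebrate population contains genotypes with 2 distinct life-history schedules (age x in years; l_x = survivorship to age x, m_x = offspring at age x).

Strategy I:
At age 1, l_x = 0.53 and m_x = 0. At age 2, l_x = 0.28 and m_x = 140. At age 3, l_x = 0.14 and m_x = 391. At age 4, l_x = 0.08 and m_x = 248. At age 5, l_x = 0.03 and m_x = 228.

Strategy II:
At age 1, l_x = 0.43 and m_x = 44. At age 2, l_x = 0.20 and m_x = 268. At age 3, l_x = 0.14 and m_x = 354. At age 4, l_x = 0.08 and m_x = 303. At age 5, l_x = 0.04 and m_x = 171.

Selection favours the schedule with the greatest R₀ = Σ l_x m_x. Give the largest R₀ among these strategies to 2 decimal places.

153.16

Strategy I: R₀ = 0.53×0 + 0.28×140 + 0.14×391 + 0.08×248 + 0.03×228 = 120.6200
Strategy II: R₀ = 0.43×44 + 0.20×268 + 0.14×354 + 0.08×303 + 0.04×171 = 153.1600
Highest R₀: strategy II with 153.1600.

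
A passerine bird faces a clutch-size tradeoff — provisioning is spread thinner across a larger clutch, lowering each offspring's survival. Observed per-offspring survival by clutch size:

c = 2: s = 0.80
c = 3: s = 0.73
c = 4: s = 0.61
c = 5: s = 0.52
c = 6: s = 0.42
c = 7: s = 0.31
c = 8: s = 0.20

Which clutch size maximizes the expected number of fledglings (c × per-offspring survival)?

5

Expected fledglings = c × s(c):
  c=2: 2 × 0.80 = 1.600
  c=3: 3 × 0.73 = 2.190
  c=4: 4 × 0.61 = 2.440
  c=5: 5 × 0.52 = 2.600
  c=6: 6 × 0.42 = 2.520
  c=7: 7 × 0.31 = 2.170
  c=8: 8 × 0.20 = 1.600
Maximum at c = 5 (2.600 fledglings).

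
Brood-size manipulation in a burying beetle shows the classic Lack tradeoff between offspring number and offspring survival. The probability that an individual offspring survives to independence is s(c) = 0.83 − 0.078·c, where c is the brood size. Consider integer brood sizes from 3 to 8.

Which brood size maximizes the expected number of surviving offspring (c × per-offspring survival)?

5

Expected surviving offspring = c × s(c):
  c=3: 3 × 0.596 = 1.788
  c=4: 4 × 0.518 = 2.072
  c=5: 5 × 0.440 = 2.200
  c=6: 6 × 0.362 = 2.172
  c=7: 7 × 0.284 = 1.988
  c=8: 8 × 0.206 = 1.648
Maximum at c = 5 (2.200 surviving offspring).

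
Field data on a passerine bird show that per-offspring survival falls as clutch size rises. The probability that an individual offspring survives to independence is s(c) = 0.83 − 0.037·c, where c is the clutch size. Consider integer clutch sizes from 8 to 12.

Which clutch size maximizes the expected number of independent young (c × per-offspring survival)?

Expected independent young = c × s(c):
  c=8: 8 × 0.534 = 4.272
  c=9: 9 × 0.497 = 4.473
  c=10: 10 × 0.460 = 4.600
  c=11: 11 × 0.423 = 4.653
  c=12: 12 × 0.386 = 4.632
Maximum at c = 11 (4.653 independent young).

11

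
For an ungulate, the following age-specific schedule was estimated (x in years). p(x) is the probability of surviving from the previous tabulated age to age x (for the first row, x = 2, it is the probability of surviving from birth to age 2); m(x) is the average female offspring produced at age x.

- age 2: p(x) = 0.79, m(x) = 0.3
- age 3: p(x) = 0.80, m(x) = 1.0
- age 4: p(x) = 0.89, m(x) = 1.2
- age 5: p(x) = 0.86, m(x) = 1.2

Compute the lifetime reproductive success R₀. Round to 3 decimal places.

2.124

Survivorship from birth: l_x = p_2·p_3·…·p_x.
  l_2 = 0.79000
  l_3 = 0.63200
  l_4 = 0.56248
  l_5 = 0.48373
R₀ = Σ l_x m(x):
  age 2: 0.79000 × 0.3 = 0.2370
  age 3: 0.63200 × 1.0 = 0.6320
  age 4: 0.56248 × 1.2 = 0.6750
  age 5: 0.48373 × 1.2 = 0.5805
R₀ = 0.2370 + 0.6320 + 0.6750 + 0.5805 = 2.1245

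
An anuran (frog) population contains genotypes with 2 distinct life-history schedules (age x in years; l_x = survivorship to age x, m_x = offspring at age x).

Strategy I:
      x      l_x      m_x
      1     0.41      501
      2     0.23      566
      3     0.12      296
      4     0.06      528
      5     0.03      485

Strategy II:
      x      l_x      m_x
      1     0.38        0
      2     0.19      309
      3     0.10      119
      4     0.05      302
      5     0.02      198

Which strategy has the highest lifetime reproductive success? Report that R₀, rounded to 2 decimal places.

417.34

Strategy I: R₀ = 0.41×501 + 0.23×566 + 0.12×296 + 0.06×528 + 0.03×485 = 417.3400
Strategy II: R₀ = 0.38×0 + 0.19×309 + 0.10×119 + 0.05×302 + 0.02×198 = 89.6700
Highest R₀: strategy I with 417.3400.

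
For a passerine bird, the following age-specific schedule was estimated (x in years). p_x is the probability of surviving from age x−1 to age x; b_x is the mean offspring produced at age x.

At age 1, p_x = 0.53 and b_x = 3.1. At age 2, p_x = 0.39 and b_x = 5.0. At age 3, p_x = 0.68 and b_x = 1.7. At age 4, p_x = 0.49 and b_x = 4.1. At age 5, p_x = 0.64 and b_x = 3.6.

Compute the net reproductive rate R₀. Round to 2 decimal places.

3.36

Survivorship from birth: l_x = p_1·p_2·…·p_x.
  l_1 = 0.53000
  l_2 = 0.20670
  l_3 = 0.14056
  l_4 = 0.06887
  l_5 = 0.04408
R₀ = Σ l_x b_x:
  age 1: 0.53000 × 3.1 = 1.6430
  age 2: 0.20670 × 5.0 = 1.0335
  age 3: 0.14056 × 1.7 = 0.2390
  age 4: 0.06887 × 4.1 = 0.2824
  age 5: 0.04408 × 3.6 = 0.1587
R₀ = 1.6430 + 1.0335 + 0.2390 + 0.2824 + 0.1587 = 3.3565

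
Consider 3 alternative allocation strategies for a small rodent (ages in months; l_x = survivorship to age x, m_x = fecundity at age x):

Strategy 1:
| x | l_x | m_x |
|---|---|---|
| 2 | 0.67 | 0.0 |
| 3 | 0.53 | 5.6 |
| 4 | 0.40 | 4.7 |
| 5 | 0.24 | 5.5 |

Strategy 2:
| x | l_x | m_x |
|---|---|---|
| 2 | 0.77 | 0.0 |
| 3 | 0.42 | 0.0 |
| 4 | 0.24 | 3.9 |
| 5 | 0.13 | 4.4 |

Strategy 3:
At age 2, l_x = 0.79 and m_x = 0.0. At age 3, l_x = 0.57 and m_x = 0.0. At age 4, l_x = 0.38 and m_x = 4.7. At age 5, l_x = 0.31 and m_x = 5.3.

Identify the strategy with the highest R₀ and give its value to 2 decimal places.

6.17

Strategy 1: R₀ = 0.67×0.0 + 0.53×5.6 + 0.40×4.7 + 0.24×5.5 = 6.1680
Strategy 2: R₀ = 0.77×0.0 + 0.42×0.0 + 0.24×3.9 + 0.13×4.4 = 1.5080
Strategy 3: R₀ = 0.79×0.0 + 0.57×0.0 + 0.38×4.7 + 0.31×5.3 = 3.4290
Highest R₀: strategy 1 with 6.1680.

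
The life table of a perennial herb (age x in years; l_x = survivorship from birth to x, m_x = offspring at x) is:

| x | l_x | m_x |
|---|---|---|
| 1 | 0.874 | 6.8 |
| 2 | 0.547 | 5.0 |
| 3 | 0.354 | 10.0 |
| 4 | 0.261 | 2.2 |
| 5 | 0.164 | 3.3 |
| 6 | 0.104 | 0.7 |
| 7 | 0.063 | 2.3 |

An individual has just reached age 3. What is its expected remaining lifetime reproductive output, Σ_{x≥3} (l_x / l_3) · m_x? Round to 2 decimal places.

l_3 = 0.354. Conditional survival from age 3 to x is l_x / l_3.
  x=3: (0.354/0.354) × 10.0 = 10.0000
  x=4: (0.261/0.354) × 2.2 = 1.6220
  x=5: (0.164/0.354) × 3.3 = 1.5288
  x=6: (0.104/0.354) × 0.7 = 0.2056
  x=7: (0.063/0.354) × 2.3 = 0.4093
Sum = 10.0000 + 1.6220 + 1.5288 + 0.2056 + 0.4093 = 13.7658

13.77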